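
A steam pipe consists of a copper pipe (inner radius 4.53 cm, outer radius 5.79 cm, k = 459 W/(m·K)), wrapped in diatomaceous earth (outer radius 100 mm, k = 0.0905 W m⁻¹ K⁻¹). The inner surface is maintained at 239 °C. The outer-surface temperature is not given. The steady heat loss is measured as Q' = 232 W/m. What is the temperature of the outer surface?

Series resistances:
  R'_copper = ln(0.0579/0.0453)/(2πk) = 0.2454/(2π·459) = 8.509×10^-5 m·K/W
  R'_diatomaceous earth = ln(0.100/0.0579)/(2πk) = 0.5465/(2π·0.0905) = 0.9610 m·K/W
ΣR = 0.9611 m·K/W
ΔT = Q'·ΣR = 232 × 0.9611 = 223.0 K
Heat flows outward, so T_out = T_in − ΔT = 239 − 223.0 = 16.0 °C

T_out = 16.0 °C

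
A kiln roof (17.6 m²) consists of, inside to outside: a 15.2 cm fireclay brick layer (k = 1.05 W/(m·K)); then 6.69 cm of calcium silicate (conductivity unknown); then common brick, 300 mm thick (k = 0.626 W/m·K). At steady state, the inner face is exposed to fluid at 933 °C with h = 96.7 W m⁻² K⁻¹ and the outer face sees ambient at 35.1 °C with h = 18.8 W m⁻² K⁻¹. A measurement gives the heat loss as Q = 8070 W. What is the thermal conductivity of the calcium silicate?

k = 0.0526 W/m·K

ΣR = ΔT/Q = |933 − 35.1|/8070 = 0.1113 K/W
Known resistances:
  R_conv,in = 1/(hA) = 1/(96.7·17.6) = 5.876×10^-4 K/W
  R_fireclay brick = L/(kA) = 0.152/(1.05·17.6) = 0.008225 K/W
  R_common brick = L/(kA) = 0.300/(0.626·17.6) = 0.02723 K/W
  R_conv,out = 1/(hA) = 1/(18.8·17.6) = 0.003022 K/W
R_calcium silicate = ΣR − ΣR_known = 0.1113 − 0.03906 = 0.07224 K/W
L/(kA) = 0.07224 ⇒ k = 0.0669/(0.07224·17.6) = 0.0526 W/m·K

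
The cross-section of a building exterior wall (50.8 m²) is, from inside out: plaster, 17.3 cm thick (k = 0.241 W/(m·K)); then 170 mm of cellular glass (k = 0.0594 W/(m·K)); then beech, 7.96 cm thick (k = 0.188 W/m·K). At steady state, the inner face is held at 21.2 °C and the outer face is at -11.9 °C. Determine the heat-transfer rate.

Resistance network (inner→outer):
  R_plaster = L/(kA) = 0.173/(0.241·50.8) = 0.01413 K/W
  R_cellular glass = L/(kA) = 0.170/(0.0594·50.8) = 0.05634 K/W
  R_beech = L/(kA) = 0.0796/(0.188·50.8) = 0.008335 K/W
ΣR = 0.01413 + 0.05634 + 0.008335 = 0.07881 K/W
Q = ΔT/ΣR = (21.2 °C − -11.9 °C)/0.07881 = 420 W

Q = 420 W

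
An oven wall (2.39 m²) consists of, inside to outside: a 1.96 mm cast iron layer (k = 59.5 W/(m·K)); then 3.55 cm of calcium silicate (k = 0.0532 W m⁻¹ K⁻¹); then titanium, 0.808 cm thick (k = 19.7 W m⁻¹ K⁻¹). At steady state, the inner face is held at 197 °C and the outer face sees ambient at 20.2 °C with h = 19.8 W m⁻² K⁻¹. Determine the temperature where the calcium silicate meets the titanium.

T = 32.7 °C

Treat each layer as a resistance in series:
  R_cast iron = L/(kA) = 0.00196/(59.5·2.39) = 1.378×10^-5 K/W
  R_calcium silicate = L/(kA) = 0.0355/(0.0532·2.39) = 0.2792 K/W
  R_titanium = L/(kA) = 0.00808/(19.7·2.39) = 1.716×10^-4 K/W
  R_conv,out = 1/(hA) = 1/(19.8·2.39) = 0.02113 K/W
ΣR = 1.378×10^-5 + 0.2792 + 1.716×10^-4 + 0.02113 = 0.3005 K/W
Q = ΔT/ΣR = (197 °C − 20.2 °C)/0.3005 = 588.4 W
From the inner boundary to the calcium silicate/titanium interface, ΣR_partial = 0.2792 K/W.
T_interface = T_in − Q·ΣR_partial = 197 °C − (588.4)(0.2792) = 32.7 °C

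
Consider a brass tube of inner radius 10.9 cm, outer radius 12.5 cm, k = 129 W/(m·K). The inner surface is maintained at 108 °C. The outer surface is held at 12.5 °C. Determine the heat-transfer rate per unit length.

Q' = 565 kW/m

Q' = 2πk·ΔT/ln(r₂/r₁) = 2π × 129 × 95.5 / ln(0.125/0.109) = 5.65×10^5 W/m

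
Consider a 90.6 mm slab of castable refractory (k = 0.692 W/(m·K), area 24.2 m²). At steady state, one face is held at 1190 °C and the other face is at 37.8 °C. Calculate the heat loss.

Q = 2.13×10^5 W

Q = kA·ΔT/L = 0.692 × 24.2 × |1190 °C − 37.8 °C| / 0.0906 = 2.13×10^5 W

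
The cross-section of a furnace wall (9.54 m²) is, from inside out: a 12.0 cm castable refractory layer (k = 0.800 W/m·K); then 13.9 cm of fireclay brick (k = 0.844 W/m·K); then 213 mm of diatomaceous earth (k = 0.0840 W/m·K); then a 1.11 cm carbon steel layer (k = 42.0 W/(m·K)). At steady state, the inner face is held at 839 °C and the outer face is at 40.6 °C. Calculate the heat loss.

Series thermal resistances, inner to outer:
  R_castable refractory = L/(kA) = 0.120/(0.800·9.54) = 0.01572 K/W
  R_fireclay brick = L/(kA) = 0.139/(0.844·9.54) = 0.01726 K/W
  R_diatomaceous earth = L/(kA) = 0.213/(0.0840·9.54) = 0.2658 K/W
  R_carbon steel = L/(kA) = 0.0111/(42.0·9.54) = 2.770×10^-5 K/W
ΣR = 0.01572 + 0.01726 + 0.2658 + 2.770×10^-5 = 0.2988 K/W
Q = ΔT/ΣR = (839 °C − 40.6 °C)/0.2988 = 2670 W

Q = 2670 W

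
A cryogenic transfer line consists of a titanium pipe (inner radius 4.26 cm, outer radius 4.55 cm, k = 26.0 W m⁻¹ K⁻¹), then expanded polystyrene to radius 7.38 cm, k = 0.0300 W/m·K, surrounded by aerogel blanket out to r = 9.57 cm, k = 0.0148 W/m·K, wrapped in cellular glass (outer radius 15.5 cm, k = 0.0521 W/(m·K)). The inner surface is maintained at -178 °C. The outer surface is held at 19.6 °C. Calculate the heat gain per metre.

Series thermal resistances, inner to outer:
  R'_titanium = ln(0.0455/0.0426)/(2πk) = 0.06586/(2π·26.0) = 4.031×10^-4 m·K/W
  R'_expanded polystyrene = ln(0.0738/0.0455)/(2πk) = 0.4836/(2π·0.0300) = 2.566 m·K/W
  R'_aerogel blanket = ln(0.0957/0.0738)/(2πk) = 0.2599/(2π·0.0148) = 2.794 m·K/W
  R'_cellular glass = ln(0.155/0.0957)/(2πk) = 0.4822/(2π·0.0521) = 1.473 m·K/W
ΣR = 4.031×10^-4 + 2.566 + 2.794 + 1.473 = 6.833 m·K/W
Q' = ΔT/ΣR = (-178 °C − 19.6 °C)/6.833 = -28.9 W/m
(Negative Q' ⇒ heat flows inward; heat gain = 28.9 W/m.)

Q' = 28.9 W/m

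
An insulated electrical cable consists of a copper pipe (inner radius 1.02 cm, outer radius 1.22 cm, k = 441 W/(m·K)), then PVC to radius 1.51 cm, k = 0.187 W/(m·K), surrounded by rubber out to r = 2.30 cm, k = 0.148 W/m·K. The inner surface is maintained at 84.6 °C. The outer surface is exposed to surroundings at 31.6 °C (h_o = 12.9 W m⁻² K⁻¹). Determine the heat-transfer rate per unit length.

Series thermal resistances, inner to outer:
  R'_copper = ln(0.0122/0.0102)/(2πk) = 0.1790/(2π·441) = 6.462×10^-5 m·K/W
  R'_PVC = ln(0.0151/0.0122)/(2πk) = 0.2133/(2π·0.187) = 0.1815 m·K/W
  R'_rubber = ln(0.0230/0.0151)/(2πk) = 0.4208/(2π·0.148) = 0.4525 m·K/W
  R'_conv,out = 1/(2πr h) = 1/(2π·0.0230·12.9) = 0.5364 m·K/W
ΣR = 6.462×10^-5 + 0.1815 + 0.4525 + 0.5364 = 1.170 m·K/W
Q' = ΔT/ΣR = (84.6 °C − 31.6 °C)/1.170 = 45.3 W/m

Q' = 45.3 W/m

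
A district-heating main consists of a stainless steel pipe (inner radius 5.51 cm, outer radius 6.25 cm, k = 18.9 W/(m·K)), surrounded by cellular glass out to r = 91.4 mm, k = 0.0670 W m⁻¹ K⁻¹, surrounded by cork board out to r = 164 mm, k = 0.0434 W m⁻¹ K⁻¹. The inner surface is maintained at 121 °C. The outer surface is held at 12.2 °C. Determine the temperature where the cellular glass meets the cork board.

T = 88.7 °C

Treat each layer as a resistance in series:
  R'_stainless steel = ln(0.0625/0.0551)/(2πk) = 0.1260/(2π·18.9) = 0.001061 m·K/W
  R'_cellular glass = ln(0.0914/0.0625)/(2πk) = 0.3801/(2π·0.0670) = 0.9029 m·K/W
  R'_cork board = ln(0.164/0.0914)/(2πk) = 0.5846/(2π·0.0434) = 2.144 m·K/W
ΣR = 0.001061 + 0.9029 + 2.144 = 3.048 m·K/W
Q' = ΔT/ΣR = (121 °C − 12.2 °C)/3.048 = 35.70 W/m
From the inner boundary to the cellular glass/cork board interface, ΣR_partial = 0.9040 m·K/W.
T_interface = T_in − Q'·ΣR_partial = 121 °C − (35.70)(0.9040) = 88.7 °C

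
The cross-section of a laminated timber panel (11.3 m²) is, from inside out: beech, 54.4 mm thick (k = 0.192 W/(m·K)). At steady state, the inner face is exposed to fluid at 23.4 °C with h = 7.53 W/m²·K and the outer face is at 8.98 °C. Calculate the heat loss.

Q = 392 W

Series thermal resistances, inner to outer:
  R_conv,in = 1/(hA) = 1/(7.53·11.3) = 0.01175 K/W
  R_beech = L/(kA) = 0.0544/(0.192·11.3) = 0.02507 K/W
ΣR = 0.01175 + 0.02507 = 0.03682 K/W
Q = ΔT/ΣR = (23.4 °C − 8.98 °C)/0.03682 = 392 W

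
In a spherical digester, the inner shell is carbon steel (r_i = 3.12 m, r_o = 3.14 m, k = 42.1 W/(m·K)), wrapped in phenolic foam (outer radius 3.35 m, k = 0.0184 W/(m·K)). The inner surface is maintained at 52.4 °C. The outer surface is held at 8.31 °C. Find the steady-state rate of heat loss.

Q = 511 W

Series thermal resistances, inner to outer:
  R_carbon steel = (1/3.12 − 1/3.14)/(4πk) = 0.002041/(4π·42.1) = 3.859×10^-6 K/W
  R_phenolic foam = (1/3.14 − 1/3.35)/(4πk) = 0.01996/(4π·0.0184) = 0.08634 K/W
ΣR = 3.859×10^-6 + 0.08634 = 0.08634 K/W
Q = ΔT/ΣR = (52.4 °C − 8.31 °C)/0.08634 = 511 W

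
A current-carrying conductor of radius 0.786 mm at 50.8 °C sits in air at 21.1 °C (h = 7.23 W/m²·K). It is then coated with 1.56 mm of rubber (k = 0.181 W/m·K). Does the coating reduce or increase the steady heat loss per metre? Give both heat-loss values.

increases: 1.06 → 2.87 W/m

Critical radius for a cylinder: r_cr = k/h = 0.0250 m = 2.50 cm.
Outer radius after coating: r₂ = 7.86×10^-4 + 0.00156 = 0.002346 m.
Since r₁ < r_cr and r₂ ≤ r_cr, the coating moves toward the maximum at r_cr — heat loss rises.
Bare: R = 1/(2πr₁h) = 28.01 m·K/W; Q = 29.7/28.01 = 1.06 W/m.
Coated: R = R_cond + R_conv = 10.34 m·K/W; Q = 29.7/10.34 = 2.87 W/m.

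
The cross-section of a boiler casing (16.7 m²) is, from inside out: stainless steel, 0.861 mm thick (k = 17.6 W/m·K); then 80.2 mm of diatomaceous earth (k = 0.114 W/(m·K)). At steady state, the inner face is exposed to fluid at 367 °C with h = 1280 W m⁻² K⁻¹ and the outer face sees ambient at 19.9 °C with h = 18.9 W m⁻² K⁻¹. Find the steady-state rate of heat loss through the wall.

Q = 7.65 kW

Treat each layer as a resistance in series:
  R_conv,in = 1/(hA) = 1/(1280·16.7) = 4.678×10^-5 K/W
  R_stainless steel = L/(kA) = 8.61×10^-4/(17.6·16.7) = 2.929×10^-6 K/W
  R_diatomaceous earth = L/(kA) = 0.0802/(0.114·16.7) = 0.04213 K/W
  R_conv,out = 1/(hA) = 1/(18.9·16.7) = 0.003168 K/W
ΣR = 4.678×10^-5 + 2.929×10^-6 + 0.04213 + 0.003168 = 0.04535 K/W
Q = ΔT/ΣR = (367 °C − 19.9 °C)/0.04535 = 7650 W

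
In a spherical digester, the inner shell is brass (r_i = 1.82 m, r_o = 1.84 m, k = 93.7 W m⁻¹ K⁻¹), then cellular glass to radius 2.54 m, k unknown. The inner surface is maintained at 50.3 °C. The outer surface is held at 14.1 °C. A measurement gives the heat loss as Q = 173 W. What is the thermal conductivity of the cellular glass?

ΣR = ΔT/Q = |50.3 − 14.1|/173 = 0.2092 K/W
Known resistances:
  R_brass = (1/1.82 − 1/1.84)/(4πk) = 0.005972/(4π·93.7) = 5.072×10^-6 K/W
R_cellular glass = ΣR − ΣR_known = 0.2092 − 5.072×10^-6 = 0.2092 K/W
(1/r₁−1/r₂)/(4πk) = 0.2092 ⇒ k = 0.1498/(4π·0.2092) = 0.0570 W/m·K

k = 0.0570 W/m·K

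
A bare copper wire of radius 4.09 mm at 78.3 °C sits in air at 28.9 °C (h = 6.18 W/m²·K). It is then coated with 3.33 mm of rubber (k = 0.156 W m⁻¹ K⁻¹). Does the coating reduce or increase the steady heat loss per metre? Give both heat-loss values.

increases: 7.85 → 12.1 W/m

Critical radius for a cylinder: r_cr = k/h = 0.0252 m = 2.52 cm.
Outer radius after coating: r₂ = 0.00409 + 0.00333 = 0.00742 m.
Since r₁ < r_cr and r₂ ≤ r_cr, the coating moves toward the maximum at r_cr — heat loss rises.
Bare: R = 1/(2πr₁h) = 6.297 m·K/W; Q = 49.4/6.297 = 7.85 W/m.
Coated: R = R_cond + R_conv = 4.078 m·K/W; Q = 49.4/4.078 = 12.1 W/m.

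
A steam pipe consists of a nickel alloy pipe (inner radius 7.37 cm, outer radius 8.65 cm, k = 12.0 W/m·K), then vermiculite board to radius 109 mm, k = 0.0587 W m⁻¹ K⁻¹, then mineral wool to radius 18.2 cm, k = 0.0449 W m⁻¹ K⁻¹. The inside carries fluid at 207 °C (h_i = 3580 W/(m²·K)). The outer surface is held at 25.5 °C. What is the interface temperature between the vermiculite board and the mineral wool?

T = 160 °C

Resistance network (inner→outer):
  R'_conv,in = 1/(2πr h) = 1/(2π·0.0737·3580) = 6.032×10^-4 m·K/W
  R'_nickel alloy = ln(0.0865/0.0737)/(2πk) = 0.1601/(2π·12.0) = 0.002124 m·K/W
  R'_vermiculite board = ln(0.109/0.0865)/(2πk) = 0.2312/(2π·0.0587) = 0.6269 m·K/W
  R'_mineral wool = ln(0.182/0.109)/(2πk) = 0.5127/(2π·0.0449) = 1.817 m·K/W
ΣR = 6.032×10^-4 + 0.002124 + 0.6269 + 1.817 = 2.447 m·K/W
Q' = ΔT/ΣR = (207 °C − 25.5 °C)/2.447 = 74.17 W/m
From the inner boundary to the vermiculite board/mineral wool interface, ΣR_partial = 0.6296 m·K/W.
T_interface = T_in − Q'·ΣR_partial = 207 °C − (74.17)(0.6296) = 160 °C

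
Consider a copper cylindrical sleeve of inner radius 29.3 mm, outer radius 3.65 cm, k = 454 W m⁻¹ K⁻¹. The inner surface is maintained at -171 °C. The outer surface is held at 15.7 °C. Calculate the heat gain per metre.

Q' = 2πk·ΔT/ln(r₂/r₁) = 2π × 454 × 186.7 / ln(0.0365/0.0293) = 2.42×10^6 W/m

Q' = 2.42×10^6 W/m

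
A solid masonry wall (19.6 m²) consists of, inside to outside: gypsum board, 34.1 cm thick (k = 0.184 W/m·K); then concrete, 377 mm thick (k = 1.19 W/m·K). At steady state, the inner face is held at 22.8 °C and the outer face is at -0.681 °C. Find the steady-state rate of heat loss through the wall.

Q = 212 W

Treat each layer as a resistance in series:
  R_gypsum board = L/(kA) = 0.341/(0.184·19.6) = 0.09455 K/W
  R_concrete = L/(kA) = 0.377/(1.19·19.6) = 0.01616 K/W
ΣR = 0.09455 + 0.01616 = 0.1107 K/W
Q = ΔT/ΣR = (22.8 °C − -0.681 °C)/0.1107 = 212 W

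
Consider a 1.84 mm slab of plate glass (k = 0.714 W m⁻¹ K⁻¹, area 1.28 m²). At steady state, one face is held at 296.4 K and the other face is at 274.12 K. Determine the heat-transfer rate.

Q = kA·ΔT/L = 0.714 × 1.28 × |296.4 K − 274.12 K| / 0.00184 = 11100 W

Q = 11.1 kW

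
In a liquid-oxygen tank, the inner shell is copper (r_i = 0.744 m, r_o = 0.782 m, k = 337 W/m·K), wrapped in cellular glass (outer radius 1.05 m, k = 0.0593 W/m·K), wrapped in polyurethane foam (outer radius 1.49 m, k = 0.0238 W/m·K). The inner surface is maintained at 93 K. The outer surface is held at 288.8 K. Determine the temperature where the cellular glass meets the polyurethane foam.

Treat each layer as a resistance in series:
  R_copper = (1/0.744 − 1/0.782)/(4πk) = 0.06531/(4π·337) = 1.542×10^-5 K/W
  R_cellular glass = (1/0.782 − 1/1.05)/(4πk) = 0.3264/(4π·0.0593) = 0.4380 K/W
  R_polyurethane foam = (1/1.05 − 1/1.49)/(4πk) = 0.2812/(4π·0.0238) = 0.9404 K/W
ΣR = 1.542×10^-5 + 0.4380 + 0.9404 = 1.378 K/W
Q = ΔT/ΣR = (93 K − 288.8 K)/1.378 = -142.1 W
From the inner boundary to the cellular glass/polyurethane foam interface, ΣR_partial = 0.4380 K/W.
T_interface = T_in − Q·ΣR_partial = 93 K − (-142.1)(0.4380) = 155 K

T = 155 K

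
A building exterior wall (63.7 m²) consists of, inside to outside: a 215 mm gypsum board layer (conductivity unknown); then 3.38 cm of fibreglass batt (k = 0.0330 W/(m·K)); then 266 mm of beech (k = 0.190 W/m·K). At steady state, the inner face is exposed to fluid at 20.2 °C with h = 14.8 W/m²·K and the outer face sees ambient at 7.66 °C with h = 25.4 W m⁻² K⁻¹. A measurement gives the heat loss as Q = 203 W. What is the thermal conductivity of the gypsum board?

k = 0.153 W/m·K

ΣR = ΔT/Q = |20.2 − 7.66|/203 = 0.06177 K/W
Known resistances:
  R_conv,in = 1/(hA) = 1/(14.8·63.7) = 0.001061 K/W
  R_fibreglass batt = L/(kA) = 0.0338/(0.0330·63.7) = 0.01608 K/W
  R_beech = L/(kA) = 0.266/(0.190·63.7) = 0.02198 K/W
  R_conv,out = 1/(hA) = 1/(25.4·63.7) = 6.181×10^-4 K/W
R_gypsum board = ΣR − ΣR_known = 0.06177 − 0.03974 = 0.02203 K/W
L/(kA) = 0.02203 ⇒ k = 0.215/(0.02203·63.7) = 0.153 W/m·K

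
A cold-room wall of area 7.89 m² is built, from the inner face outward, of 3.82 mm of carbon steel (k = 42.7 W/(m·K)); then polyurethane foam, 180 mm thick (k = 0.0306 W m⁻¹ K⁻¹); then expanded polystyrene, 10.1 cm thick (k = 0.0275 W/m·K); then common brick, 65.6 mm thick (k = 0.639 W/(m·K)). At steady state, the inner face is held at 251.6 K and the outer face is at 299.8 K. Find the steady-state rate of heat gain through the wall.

Series thermal resistances, inner to outer:
  R_carbon steel = L/(kA) = 0.00382/(42.7·7.89) = 1.134×10^-5 K/W
  R_polyurethane foam = L/(kA) = 0.180/(0.0306·7.89) = 0.7455 K/W
  R_expanded polystyrene = L/(kA) = 0.101/(0.0275·7.89) = 0.4655 K/W
  R_common brick = L/(kA) = 0.0656/(0.639·7.89) = 0.01301 K/W
ΣR = 1.134×10^-5 + 0.7455 + 0.4655 + 0.01301 = 1.224 K/W
Q = ΔT/ΣR = (251.6 K − 299.8 K)/1.224 = -39.4 W
(Negative Q ⇒ heat flows inward; heat gain = 39.4 W.)

Q = 39.4 W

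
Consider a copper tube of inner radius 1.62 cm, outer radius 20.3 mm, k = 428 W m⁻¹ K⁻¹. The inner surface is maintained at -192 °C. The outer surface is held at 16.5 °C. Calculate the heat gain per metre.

Q' = 2πk·ΔT/ln(r₂/r₁) = 2π × 428 × 208.5 / ln(0.0203/0.0162) = 2.49×10^6 W/m

Q' = 2490 kW/m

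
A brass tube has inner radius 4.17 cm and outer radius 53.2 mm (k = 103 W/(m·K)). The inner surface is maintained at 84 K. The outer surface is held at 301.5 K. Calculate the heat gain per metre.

Q' = 5.78×10^5 W/m

Q' = 2πk·ΔT/ln(r₂/r₁) = 2π × 103 × 217.5 / ln(0.0532/0.0417) = 5.78×10^5 W/m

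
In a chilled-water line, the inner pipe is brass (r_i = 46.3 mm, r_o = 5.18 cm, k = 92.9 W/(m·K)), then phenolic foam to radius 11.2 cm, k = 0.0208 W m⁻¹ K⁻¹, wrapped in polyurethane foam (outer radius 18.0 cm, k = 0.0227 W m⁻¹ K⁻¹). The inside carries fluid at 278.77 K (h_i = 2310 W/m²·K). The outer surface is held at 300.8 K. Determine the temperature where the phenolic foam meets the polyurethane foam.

T = 292.9 K

Series thermal resistances, inner to outer:
  R'_conv,in = 1/(2πr h) = 1/(2π·0.0463·2310) = 0.001488 m·K/W
  R'_brass = ln(0.0518/0.0463)/(2πk) = 0.1122/(2π·92.9) = 1.923×10^-4 m·K/W
  R'_phenolic foam = ln(0.112/0.0518)/(2πk) = 0.7711/(2π·0.0208) = 5.900 m·K/W
  R'_polyurethane foam = ln(0.180/0.112)/(2πk) = 0.4745/(2π·0.0227) = 3.327 m·K/W
ΣR = 0.001488 + 1.923×10^-4 + 5.900 + 3.327 = 9.229 m·K/W
Q' = ΔT/ΣR = (278.77 K − 300.8 K)/9.229 = -2.387 W/m
From the inner boundary to the phenolic foam/polyurethane foam interface, ΣR_partial = 5.902 m·K/W.
T_interface = T_in − Q'·ΣR_partial = 278.77 K − (-2.387)(5.902) = 292.9 K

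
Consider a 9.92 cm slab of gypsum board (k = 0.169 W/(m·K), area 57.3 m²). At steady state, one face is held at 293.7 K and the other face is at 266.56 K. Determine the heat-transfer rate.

Q = 2650 W

Q = kA·ΔT/L = 0.169 × 57.3 × |293.7 K − 266.56 K| / 0.0992 = 2650 W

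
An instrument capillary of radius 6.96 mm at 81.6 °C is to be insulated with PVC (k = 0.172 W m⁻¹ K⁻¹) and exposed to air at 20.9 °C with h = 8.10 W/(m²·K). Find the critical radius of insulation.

r_cr = 2.12 cm

For a cylinder, r_cr = k_ins/h = 0.172/8.10 = 0.0212 m = 2.12 cm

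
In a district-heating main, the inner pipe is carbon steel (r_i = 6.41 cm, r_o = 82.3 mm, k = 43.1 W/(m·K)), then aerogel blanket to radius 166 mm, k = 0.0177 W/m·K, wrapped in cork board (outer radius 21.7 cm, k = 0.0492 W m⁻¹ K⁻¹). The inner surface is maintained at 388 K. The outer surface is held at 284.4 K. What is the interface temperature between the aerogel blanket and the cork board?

Treat each layer as a resistance in series:
  R'_carbon steel = ln(0.0823/0.0641)/(2πk) = 0.2499/(2π·43.1) = 9.229×10^-4 m·K/W
  R'_aerogel blanket = ln(0.166/0.0823)/(2πk) = 0.7016/(2π·0.0177) = 6.309 m·K/W
  R'_cork board = ln(0.217/0.166)/(2πk) = 0.2679/(2π·0.0492) = 0.8666 m·K/W
ΣR = 9.229×10^-4 + 6.309 + 0.8666 = 7.177 m·K/W
Q' = ΔT/ΣR = (388 K − 284.4 K)/7.177 = 14.44 W/m
From the inner boundary to the aerogel blanket/cork board interface, ΣR_partial = 6.310 m·K/W.
T_interface = T_in − Q'·ΣR_partial = 388 K − (14.44)(6.310) = 296.9 K

T = 296.9 K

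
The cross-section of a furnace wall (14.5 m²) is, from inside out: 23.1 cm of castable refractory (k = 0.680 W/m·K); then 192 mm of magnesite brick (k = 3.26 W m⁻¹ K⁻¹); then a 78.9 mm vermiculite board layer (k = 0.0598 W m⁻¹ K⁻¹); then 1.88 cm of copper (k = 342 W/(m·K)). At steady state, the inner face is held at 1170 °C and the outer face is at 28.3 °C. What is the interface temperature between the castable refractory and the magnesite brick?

T = 944 °C

Series thermal resistances, inner to outer:
  R_castable refractory = L/(kA) = 0.231/(0.680·14.5) = 0.02343 K/W
  R_magnesite brick = L/(kA) = 0.192/(3.26·14.5) = 0.004062 K/W
  R_vermiculite board = L/(kA) = 0.0789/(0.0598·14.5) = 0.09099 K/W
  R_copper = L/(kA) = 0.0188/(342·14.5) = 3.791×10^-6 K/W
ΣR = 0.02343 + 0.004062 + 0.09099 + 3.791×10^-6 = 0.1185 K/W
Q = ΔT/ΣR = (1170 °C − 28.3 °C)/0.1185 = 9635 W
From the inner boundary to the castable refractory/magnesite brick interface, ΣR_partial = 0.02343 K/W.
T_interface = T_in − Q·ΣR_partial = 1170 °C − (9635)(0.02343) = 944 °C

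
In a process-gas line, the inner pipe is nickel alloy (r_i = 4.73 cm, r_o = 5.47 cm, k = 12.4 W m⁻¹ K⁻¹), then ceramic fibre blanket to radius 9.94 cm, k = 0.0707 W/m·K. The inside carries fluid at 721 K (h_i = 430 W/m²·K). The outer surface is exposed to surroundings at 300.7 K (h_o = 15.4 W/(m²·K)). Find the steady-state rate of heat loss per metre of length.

Resistance network (inner→outer):
  R'_conv,in = 1/(2πr h) = 1/(2π·0.0473·430) = 0.007825 m·K/W
  R'_nickel alloy = ln(0.0547/0.0473)/(2πk) = 0.1454/(2π·12.4) = 0.001866 m·K/W
  R'_ceramic fibre blanket = ln(0.0994/0.0547)/(2πk) = 0.5973/(2π·0.0707) = 1.345 m·K/W
  R'_conv,out = 1/(2πr h) = 1/(2π·0.0994·15.4) = 0.1040 m·K/W
ΣR = 0.007825 + 0.001866 + 1.345 + 0.1040 = 1.459 m·K/W
Q' = ΔT/ΣR = (721 K − 300.7 K)/1.459 = 288 W/m

Q' = 288 W/m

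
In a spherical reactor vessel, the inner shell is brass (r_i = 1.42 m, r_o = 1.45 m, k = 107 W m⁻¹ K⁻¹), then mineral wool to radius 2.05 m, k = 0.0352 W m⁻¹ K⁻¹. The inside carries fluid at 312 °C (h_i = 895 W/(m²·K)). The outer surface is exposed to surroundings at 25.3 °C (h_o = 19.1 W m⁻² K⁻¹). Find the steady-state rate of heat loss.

Q = 627 W

Treat each layer as a resistance in series:
  R_conv,in = 1/(4πr²h) = 1/(4π·1.42²·895) = 4.410×10^-5 K/W
  R_brass = (1/1.42 − 1/1.45)/(4πk) = 0.01457/(4π·107) = 1.084×10^-5 K/W
  R_mineral wool = (1/1.45 − 1/2.05)/(4πk) = 0.2019/(4π·0.0352) = 0.4563 K/W
  R_conv,out = 1/(4πr²h) = 1/(4π·2.05²·19.1) = 9.914×10^-4 K/W
ΣR = 4.410×10^-5 + 1.084×10^-5 + 0.4563 + 9.914×10^-4 = 0.4573 K/W
Q = ΔT/ΣR = (312 °C − 25.3 °C)/0.4573 = 627 W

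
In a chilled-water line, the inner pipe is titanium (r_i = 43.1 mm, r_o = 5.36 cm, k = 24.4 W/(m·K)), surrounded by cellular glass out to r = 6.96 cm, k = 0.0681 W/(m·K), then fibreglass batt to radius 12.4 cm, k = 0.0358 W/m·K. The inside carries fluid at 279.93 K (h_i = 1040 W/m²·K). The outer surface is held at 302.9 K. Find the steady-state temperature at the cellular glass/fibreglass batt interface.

T = 284.4 K

Treat each layer as a resistance in series:
  R'_conv,in = 1/(2πr h) = 1/(2π·0.0431·1040) = 0.003551 m·K/W
  R'_titanium = ln(0.0536/0.0431)/(2πk) = 0.2180/(2π·24.4) = 0.001422 m·K/W
  R'_cellular glass = ln(0.0696/0.0536)/(2πk) = 0.2612/(2π·0.0681) = 0.6105 m·K/W
  R'_fibreglass batt = ln(0.124/0.0696)/(2πk) = 0.5775/(2π·0.0358) = 2.567 m·K/W
ΣR = 0.003551 + 0.001422 + 0.6105 + 2.567 = 3.182 m·K/W
Q' = ΔT/ΣR = (279.93 K − 302.9 K)/3.182 = -7.219 W/m
From the inner boundary to the cellular glass/fibreglass batt interface, ΣR_partial = 0.6155 m·K/W.
T_interface = T_in − Q'·ΣR_partial = 279.93 K − (-7.219)(0.6155) = 284.4 K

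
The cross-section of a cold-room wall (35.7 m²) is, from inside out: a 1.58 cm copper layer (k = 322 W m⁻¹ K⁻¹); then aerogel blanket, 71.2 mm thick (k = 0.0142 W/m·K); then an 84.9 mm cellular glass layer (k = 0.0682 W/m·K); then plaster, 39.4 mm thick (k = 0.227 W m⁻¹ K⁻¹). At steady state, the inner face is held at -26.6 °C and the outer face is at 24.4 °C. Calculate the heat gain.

Resistance network (inner→outer):
  R_copper = L/(kA) = 0.0158/(322·35.7) = 1.374×10^-6 K/W
  R_aerogel blanket = L/(kA) = 0.0712/(0.0142·35.7) = 0.1405 K/W
  R_cellular glass = L/(kA) = 0.0849/(0.0682·35.7) = 0.03487 K/W
  R_plaster = L/(kA) = 0.0394/(0.227·35.7) = 0.004862 K/W
ΣR = 1.374×10^-6 + 0.1405 + 0.03487 + 0.004862 = 0.1802 K/W
Q = ΔT/ΣR = (-26.6 °C − 24.4 °C)/0.1802 = -283 W
(Negative Q ⇒ heat flows inward; heat gain = 283 W.)

Q = 283 W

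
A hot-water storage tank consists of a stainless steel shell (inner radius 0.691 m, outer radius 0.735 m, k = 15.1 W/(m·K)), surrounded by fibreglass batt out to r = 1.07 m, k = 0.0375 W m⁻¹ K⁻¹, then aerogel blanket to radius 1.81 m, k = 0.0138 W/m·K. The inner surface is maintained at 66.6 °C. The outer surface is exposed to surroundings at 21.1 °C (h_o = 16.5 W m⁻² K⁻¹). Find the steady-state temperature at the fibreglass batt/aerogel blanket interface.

Resistance network (inner→outer):
  R_stainless steel = (1/0.691 − 1/0.735)/(4πk) = 0.08663/(4π·15.1) = 4.566×10^-4 K/W
  R_fibreglass batt = (1/0.735 − 1/1.07)/(4πk) = 0.4260/(4π·0.0375) = 0.9039 K/W
  R_aerogel blanket = (1/1.07 − 1/1.81)/(4πk) = 0.3821/(4π·0.0138) = 2.203 K/W
  R_conv,out = 1/(4πr²h) = 1/(4π·1.81²·16.5) = 0.001472 K/W
ΣR = 4.566×10^-4 + 0.9039 + 2.203 + 0.001472 = 3.109 K/W
Q = ΔT/ΣR = (66.6 °C − 21.1 °C)/3.109 = 14.63 W
From the inner boundary to the fibreglass batt/aerogel blanket interface, ΣR_partial = 0.9044 K/W.
T_interface = T_in − Q·ΣR_partial = 66.6 °C − (14.63)(0.9044) = 53.4 °C

T = 53.4 °C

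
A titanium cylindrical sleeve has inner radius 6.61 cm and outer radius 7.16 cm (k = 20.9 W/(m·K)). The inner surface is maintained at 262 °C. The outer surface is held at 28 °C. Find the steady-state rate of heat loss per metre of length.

Q' = 2πk·ΔT/ln(r₂/r₁) = 2π × 20.9 × 234 / ln(0.0716/0.0661) = 3.84×10^5 W/m

Q' = 3.84×10^5 W/m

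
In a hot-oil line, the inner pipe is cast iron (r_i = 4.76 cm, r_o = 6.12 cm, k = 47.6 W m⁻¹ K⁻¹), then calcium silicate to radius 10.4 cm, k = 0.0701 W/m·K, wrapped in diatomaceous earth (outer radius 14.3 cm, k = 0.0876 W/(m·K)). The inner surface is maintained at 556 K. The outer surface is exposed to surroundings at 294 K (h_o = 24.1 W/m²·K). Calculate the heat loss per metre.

Treat each layer as a resistance in series:
  R'_cast iron = ln(0.0612/0.0476)/(2πk) = 0.2513/(2π·47.6) = 8.403×10^-4 m·K/W
  R'_calcium silicate = ln(0.104/0.0612)/(2πk) = 0.5302/(2π·0.0701) = 1.204 m·K/W
  R'_diatomaceous earth = ln(0.143/0.104)/(2πk) = 0.3185/(2π·0.0876) = 0.5786 m·K/W
  R'_conv,out = 1/(2πr h) = 1/(2π·0.143·24.1) = 0.04618 m·K/W
ΣR = 8.403×10^-4 + 1.204 + 0.5786 + 0.04618 = 1.830 m·K/W
Q' = ΔT/ΣR = (556 K − 294 K)/1.830 = 143 W/m

Q' = 143 W/m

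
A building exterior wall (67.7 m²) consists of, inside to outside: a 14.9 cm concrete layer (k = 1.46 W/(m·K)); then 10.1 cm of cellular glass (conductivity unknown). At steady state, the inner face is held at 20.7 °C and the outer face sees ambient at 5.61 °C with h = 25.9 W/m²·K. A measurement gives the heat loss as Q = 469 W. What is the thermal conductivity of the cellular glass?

ΣR = ΔT/Q = |20.7 − 5.61|/469 = 0.03217 K/W
Known resistances:
  R_concrete = L/(kA) = 0.149/(1.46·67.7) = 0.001507 K/W
  R_conv,out = 1/(hA) = 1/(25.9·67.7) = 5.703×10^-4 K/W
R_cellular glass = ΣR − ΣR_known = 0.03217 − 0.002077 = 0.03009 K/W
L/(kA) = 0.03009 ⇒ k = 0.101/(0.03009·67.7) = 0.0496 W/m·K

k = 0.0496 W/m·K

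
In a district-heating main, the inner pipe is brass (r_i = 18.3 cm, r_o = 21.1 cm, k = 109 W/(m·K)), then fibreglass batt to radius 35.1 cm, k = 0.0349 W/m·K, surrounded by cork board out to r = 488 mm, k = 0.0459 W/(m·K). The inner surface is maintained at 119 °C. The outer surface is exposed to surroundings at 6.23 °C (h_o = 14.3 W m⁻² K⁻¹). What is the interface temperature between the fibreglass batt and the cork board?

T = 43.9 °C

Treat each layer as a resistance in series:
  R'_brass = ln(0.211/0.183)/(2πk) = 0.1424/(2π·109) = 2.079×10^-4 m·K/W
  R'_fibreglass batt = ln(0.351/0.211)/(2πk) = 0.5089/(2π·0.0349) = 2.321 m·K/W
  R'_cork board = ln(0.488/0.351)/(2πk) = 0.3295/(2π·0.0459) = 1.143 m·K/W
  R'_conv,out = 1/(2πr h) = 1/(2π·0.488·14.3) = 0.02281 m·K/W
ΣR = 2.079×10^-4 + 2.321 + 1.143 + 0.02281 = 3.487 m·K/W
Q' = ΔT/ΣR = (119 °C − 6.23 °C)/3.487 = 32.34 W/m
From the inner boundary to the fibreglass batt/cork board interface, ΣR_partial = 2.321 m·K/W.
T_interface = T_in − Q'·ΣR_partial = 119 °C − (32.34)(2.321) = 43.9 °C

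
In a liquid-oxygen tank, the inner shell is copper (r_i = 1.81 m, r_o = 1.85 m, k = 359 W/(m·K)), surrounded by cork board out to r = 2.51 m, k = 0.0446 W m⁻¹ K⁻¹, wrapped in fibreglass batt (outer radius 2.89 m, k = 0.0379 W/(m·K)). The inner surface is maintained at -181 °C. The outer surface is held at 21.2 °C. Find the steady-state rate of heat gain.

Resistance network (inner→outer):
  R_copper = (1/1.81 − 1/1.85)/(4πk) = 0.01195/(4π·359) = 2.648×10^-6 K/W
  R_cork board = (1/1.85 − 1/2.51)/(4πk) = 0.1421/(4π·0.0446) = 0.2536 K/W
  R_fibreglass batt = (1/2.51 − 1/2.89)/(4πk) = 0.05239/(4π·0.0379) = 0.1100 K/W
ΣR = 2.648×10^-6 + 0.2536 + 0.1100 = 0.3636 K/W
Q = ΔT/ΣR = (-181 °C − 21.2 °C)/0.3636 = -556 W
(Negative Q ⇒ heat flows inward; heat gain = 556 W.)

Q = 556 W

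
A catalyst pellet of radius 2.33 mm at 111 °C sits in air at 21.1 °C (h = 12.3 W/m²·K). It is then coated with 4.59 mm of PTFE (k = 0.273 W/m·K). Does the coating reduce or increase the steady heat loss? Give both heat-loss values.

increases: 0.0754 → 0.412 W

Critical radius for a sphere: r_cr = 2k/h = 0.0444 m = 4.44 cm.
Outer radius after coating: r₂ = 0.00233 + 0.00459 = 0.00692 m.
Since r₁ < r_cr and r₂ ≤ r_cr, the coating moves toward the maximum at r_cr — heat loss rises.
Bare: R = 1/(4πr₁²h) = 1192 K/W; Q = 89.9/1192 = 0.0754 W.
Coated: R = R_cond + R_conv = 218.1 K/W; Q = 89.9/218.1 = 0.412 W.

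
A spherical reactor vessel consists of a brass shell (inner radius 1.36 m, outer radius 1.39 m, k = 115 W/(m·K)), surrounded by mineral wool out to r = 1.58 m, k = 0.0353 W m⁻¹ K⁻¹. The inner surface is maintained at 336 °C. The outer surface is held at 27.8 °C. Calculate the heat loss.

Q = 1580 W

Series thermal resistances, inner to outer:
  R_brass = (1/1.36 − 1/1.39)/(4πk) = 0.01587/(4π·115) = 1.098×10^-5 K/W
  R_mineral wool = (1/1.39 − 1/1.58)/(4πk) = 0.08651/(4π·0.0353) = 0.1950 K/W
ΣR = 1.098×10^-5 + 0.1950 = 0.1950 K/W
Q = ΔT/ΣR = (336 °C − 27.8 °C)/0.1950 = 1580 W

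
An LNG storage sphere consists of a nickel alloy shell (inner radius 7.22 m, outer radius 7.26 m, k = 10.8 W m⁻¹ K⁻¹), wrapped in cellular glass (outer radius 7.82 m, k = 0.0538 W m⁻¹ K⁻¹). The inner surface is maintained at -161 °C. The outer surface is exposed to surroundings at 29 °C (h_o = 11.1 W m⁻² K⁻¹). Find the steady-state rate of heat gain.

Q = 12.9 kW

Treat each layer as a resistance in series:
  R_nickel alloy = (1/7.22 − 1/7.26)/(4πk) = 7.631×10^-4/(4π·10.8) = 5.623×10^-6 K/W
  R_cellular glass = (1/7.26 − 1/7.82)/(4πk) = 0.009864/(4π·0.0538) = 0.01459 K/W
  R_conv,out = 1/(4πr²h) = 1/(4π·7.82²·11.1) = 1.172×10^-4 K/W
ΣR = 5.623×10^-6 + 0.01459 + 1.172×10^-4 = 0.01471 K/W
Q = ΔT/ΣR = (-161 °C − 29 °C)/0.01471 = -12900 W
(Negative Q ⇒ heat flows inward; heat gain = 12900 W.)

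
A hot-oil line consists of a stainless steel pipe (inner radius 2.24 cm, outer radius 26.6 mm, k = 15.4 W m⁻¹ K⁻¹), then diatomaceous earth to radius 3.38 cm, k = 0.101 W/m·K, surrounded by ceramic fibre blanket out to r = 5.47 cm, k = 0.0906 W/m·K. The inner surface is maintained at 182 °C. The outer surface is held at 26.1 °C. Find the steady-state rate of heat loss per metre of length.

Treat each layer as a resistance in series:
  R'_stainless steel = ln(0.0266/0.0224)/(2πk) = 0.1719/(2π·15.4) = 0.001776 m·K/W
  R'_diatomaceous earth = ln(0.0338/0.0266)/(2πk) = 0.2395/(2π·0.101) = 0.3775 m·K/W
  R'_ceramic fibre blanket = ln(0.0547/0.0338)/(2πk) = 0.4814/(2π·0.0906) = 0.8457 m·K/W
ΣR = 0.001776 + 0.3775 + 0.8457 = 1.225 m·K/W
Q' = ΔT/ΣR = (182 °C − 26.1 °C)/1.225 = 127 W/m

Q' = 127 W/m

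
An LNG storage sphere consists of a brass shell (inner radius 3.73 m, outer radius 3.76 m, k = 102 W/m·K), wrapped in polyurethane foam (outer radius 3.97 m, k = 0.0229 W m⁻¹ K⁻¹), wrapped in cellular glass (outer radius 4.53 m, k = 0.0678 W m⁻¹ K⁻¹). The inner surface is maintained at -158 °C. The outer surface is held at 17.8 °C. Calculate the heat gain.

Q = 2.06 kW

Resistance network (inner→outer):
  R_brass = (1/3.73 − 1/3.76)/(4πk) = 0.002139/(4π·102) = 1.669×10^-6 K/W
  R_polyurethane foam = (1/3.76 − 1/3.97)/(4πk) = 0.01407/(4π·0.0229) = 0.04889 K/W
  R_cellular glass = (1/3.97 − 1/4.53)/(4πk) = 0.03114/(4π·0.0678) = 0.03655 K/W
ΣR = 1.669×10^-6 + 0.04889 + 0.03655 = 0.08544 K/W
Q = ΔT/ΣR = (-158 °C − 17.8 °C)/0.08544 = -2060 W
(Negative Q ⇒ heat flows inward; heat gain = 2060 W.)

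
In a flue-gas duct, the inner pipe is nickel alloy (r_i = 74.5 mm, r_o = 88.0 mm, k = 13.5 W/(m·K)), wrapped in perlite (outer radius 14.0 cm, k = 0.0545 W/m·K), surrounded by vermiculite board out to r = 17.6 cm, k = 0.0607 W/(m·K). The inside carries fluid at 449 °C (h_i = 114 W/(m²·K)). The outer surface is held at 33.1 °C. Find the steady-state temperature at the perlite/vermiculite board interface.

T = 159 °C

Treat each layer as a resistance in series:
  R'_conv,in = 1/(2πr h) = 1/(2π·0.0745·114) = 0.01874 m·K/W
  R'_nickel alloy = ln(0.0880/0.0745)/(2πk) = 0.1665/(2π·13.5) = 0.001963 m·K/W
  R'_perlite = ln(0.140/0.0880)/(2πk) = 0.4643/(2π·0.0545) = 1.356 m·K/W
  R'_vermiculite board = ln(0.176/0.140)/(2πk) = 0.2288/(2π·0.0607) = 0.6000 m·K/W
ΣR = 0.01874 + 0.001963 + 1.356 + 0.6000 = 1.977 m·K/W
Q' = ΔT/ΣR = (449 °C − 33.1 °C)/1.977 = 210.4 W/m
From the inner boundary to the perlite/vermiculite board interface, ΣR_partial = 1.377 m·K/W.
T_interface = T_in − Q'·ΣR_partial = 449 °C − (210.4)(1.377) = 159 °C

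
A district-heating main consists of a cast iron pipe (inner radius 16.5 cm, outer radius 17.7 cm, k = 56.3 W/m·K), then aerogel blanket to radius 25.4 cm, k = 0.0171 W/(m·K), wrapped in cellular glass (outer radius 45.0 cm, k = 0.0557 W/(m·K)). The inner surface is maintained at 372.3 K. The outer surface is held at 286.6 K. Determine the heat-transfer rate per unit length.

Treat each layer as a resistance in series:
  R'_cast iron = ln(0.177/0.165)/(2πk) = 0.07020/(2π·56.3) = 1.985×10^-4 m·K/W
  R'_aerogel blanket = ln(0.254/0.177)/(2πk) = 0.3612/(2π·0.0171) = 3.362 m·K/W
  R'_cellular glass = ln(0.450/0.254)/(2πk) = 0.5719/(2π·0.0557) = 1.634 m·K/W
ΣR = 1.985×10^-4 + 3.362 + 1.634 = 4.996 m·K/W
Q' = ΔT/ΣR = (372.3 K − 286.6 K)/4.996 = 17.2 W/m

Q' = 17.2 W/m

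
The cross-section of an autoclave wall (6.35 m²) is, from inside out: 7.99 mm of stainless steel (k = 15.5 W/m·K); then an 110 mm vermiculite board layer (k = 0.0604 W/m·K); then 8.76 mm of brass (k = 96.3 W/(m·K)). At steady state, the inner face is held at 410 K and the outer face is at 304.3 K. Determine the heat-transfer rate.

Q = 368 W

Series thermal resistances, inner to outer:
  R_stainless steel = L/(kA) = 0.00799/(15.5·6.35) = 8.118×10^-5 K/W
  R_vermiculite board = L/(kA) = 0.110/(0.0604·6.35) = 0.2868 K/W
  R_brass = L/(kA) = 0.00876/(96.3·6.35) = 1.433×10^-5 K/W
ΣR = 8.118×10^-5 + 0.2868 + 1.433×10^-5 = 0.2869 K/W
Q = ΔT/ΣR = (410 K − 304.3 K)/0.2869 = 368 W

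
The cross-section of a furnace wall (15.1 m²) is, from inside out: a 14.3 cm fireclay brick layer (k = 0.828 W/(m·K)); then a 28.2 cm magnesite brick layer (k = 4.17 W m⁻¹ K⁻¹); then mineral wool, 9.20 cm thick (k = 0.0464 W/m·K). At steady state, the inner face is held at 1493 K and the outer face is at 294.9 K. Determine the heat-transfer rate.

Q = 8.14 kW

Resistance network (inner→outer):
  R_fireclay brick = L/(kA) = 0.143/(0.828·15.1) = 0.01144 K/W
  R_magnesite brick = L/(kA) = 0.282/(4.17·15.1) = 0.004479 K/W
  R_mineral wool = L/(kA) = 0.0920/(0.0464·15.1) = 0.1313 K/W
ΣR = 0.01144 + 0.004479 + 0.1313 = 0.1472 K/W
Q = ΔT/ΣR = (1493 K − 294.9 K)/0.1472 = 8140 W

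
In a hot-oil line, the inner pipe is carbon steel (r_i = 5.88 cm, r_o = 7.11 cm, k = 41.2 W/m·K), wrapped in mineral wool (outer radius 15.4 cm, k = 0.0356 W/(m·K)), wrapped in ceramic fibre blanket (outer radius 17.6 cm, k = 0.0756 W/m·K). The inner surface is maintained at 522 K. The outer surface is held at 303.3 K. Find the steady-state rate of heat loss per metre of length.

Q' = 58.5 W/m

Treat each layer as a resistance in series:
  R'_carbon steel = ln(0.0711/0.0588)/(2πk) = 0.1899/(2π·41.2) = 7.338×10^-4 m·K/W
  R'_mineral wool = ln(0.154/0.0711)/(2πk) = 0.7729/(2π·0.0356) = 3.455 m·K/W
  R'_ceramic fibre blanket = ln(0.176/0.154)/(2πk) = 0.1335/(2π·0.0756) = 0.2811 m·K/W
ΣR = 7.338×10^-4 + 3.455 + 0.2811 = 3.737 m·K/W
Q' = ΔT/ΣR = (522 K − 303.3 K)/3.737 = 58.5 W/m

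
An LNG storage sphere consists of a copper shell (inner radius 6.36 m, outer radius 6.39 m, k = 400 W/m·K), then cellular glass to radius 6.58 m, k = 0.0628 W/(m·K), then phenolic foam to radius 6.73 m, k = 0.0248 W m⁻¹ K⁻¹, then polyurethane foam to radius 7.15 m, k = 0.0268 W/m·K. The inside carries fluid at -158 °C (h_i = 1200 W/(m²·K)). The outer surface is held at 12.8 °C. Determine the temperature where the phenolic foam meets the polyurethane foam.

T = -91.3 °C

Treat each layer as a resistance in series:
  R_conv,in = 1/(4πr²h) = 1/(4π·6.36²·1200) = 1.639×10^-6 K/W
  R_copper = (1/6.36 − 1/6.39)/(4πk) = 7.382×10^-4/(4π·400) = 1.469×10^-7 K/W
  R_cellular glass = (1/6.39 − 1/6.58)/(4πk) = 0.004519/(4π·0.0628) = 0.005726 K/W
  R_phenolic foam = (1/6.58 − 1/6.73)/(4πk) = 0.003387/(4π·0.0248) = 0.01087 K/W
  R_polyurethane foam = (1/6.73 − 1/7.15)/(4πk) = 0.008728/(4π·0.0268) = 0.02592 K/W
ΣR = 1.639×10^-6 + 1.469×10^-7 + 0.005726 + 0.01087 + 0.02592 = 0.04252 K/W
Q = ΔT/ΣR = (-158 °C − 12.8 °C)/0.04252 = -4017 W
From the inner boundary to the phenolic foam/polyurethane foam interface, ΣR_partial = 0.01660 K/W.
T_interface = T_in − Q·ΣR_partial = -158 °C − (-4017)(0.01660) = -91.3 °C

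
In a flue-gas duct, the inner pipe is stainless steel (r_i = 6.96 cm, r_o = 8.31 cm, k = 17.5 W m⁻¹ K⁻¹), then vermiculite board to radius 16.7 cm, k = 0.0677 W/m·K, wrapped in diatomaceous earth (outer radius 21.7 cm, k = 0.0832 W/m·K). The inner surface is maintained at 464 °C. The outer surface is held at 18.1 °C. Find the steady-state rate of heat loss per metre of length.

Q' = 208 W/m

Treat each layer as a resistance in series:
  R'_stainless steel = ln(0.0831/0.0696)/(2πk) = 0.1773/(2π·17.5) = 0.001612 m·K/W
  R'_vermiculite board = ln(0.167/0.0831)/(2πk) = 0.6979/(2π·0.0677) = 1.641 m·K/W
  R'_diatomaceous earth = ln(0.217/0.167)/(2πk) = 0.2619/(2π·0.0832) = 0.5010 m·K/W
ΣR = 0.001612 + 1.641 + 0.5010 = 2.144 m·K/W
Q' = ΔT/ΣR = (464 °C − 18.1 °C)/2.144 = 208 W/m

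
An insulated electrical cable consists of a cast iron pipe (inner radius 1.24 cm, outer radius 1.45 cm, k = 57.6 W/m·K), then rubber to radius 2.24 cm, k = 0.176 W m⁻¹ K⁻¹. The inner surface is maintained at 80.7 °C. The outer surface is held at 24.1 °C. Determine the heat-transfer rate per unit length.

Q' = 144 W/m

Resistance network (inner→outer):
  R'_cast iron = ln(0.0145/0.0124)/(2πk) = 0.1565/(2π·57.6) = 4.323×10^-4 m·K/W
  R'_rubber = ln(0.0224/0.0145)/(2πk) = 0.4349/(2π·0.176) = 0.3933 m·K/W
ΣR = 4.323×10^-4 + 0.3933 = 0.3937 m·K/W
Q' = ΔT/ΣR = (80.7 °C − 24.1 °C)/0.3937 = 144 W/m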